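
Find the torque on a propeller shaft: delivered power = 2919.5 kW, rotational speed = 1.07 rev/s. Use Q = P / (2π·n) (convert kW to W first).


Formula: Q = P_W / (2 * pi * n)
Step 1 — P_W = 2919.5 kW * 1000 = 2919500.0 W
Step 2 — 2 * pi * n = 2 * pi * 1.07 = 6.723008
Step 3 — Q = 2919500.0 / 6.723008 ≈ 434260 N·m (5 s.f.)

434260 N·m


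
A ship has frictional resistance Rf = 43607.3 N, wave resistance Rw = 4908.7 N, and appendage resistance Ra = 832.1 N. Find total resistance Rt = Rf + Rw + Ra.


Formula: Rt = Rf + Rw + Ra
Substituting: Rt = 43607.3 + 4908.7 + 832.1
Result: Rt = 49348.1 N

49348.1 N


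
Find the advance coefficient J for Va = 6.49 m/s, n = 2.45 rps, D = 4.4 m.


Formula: J = Va / (n * D)
Step 1 — n * D = 2.45 * 4.4 = 10.78
Step 2 — J = 6.49 / 10.78 ≈ 0.60204 (5 s.f.)

0.60204


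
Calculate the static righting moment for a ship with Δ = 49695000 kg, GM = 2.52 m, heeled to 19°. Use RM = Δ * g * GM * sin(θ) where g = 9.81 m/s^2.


Formula: GZ = GM * sin(theta); RM = disp * g * GZ
Step 1 — GZ = 2.52 * sin(19°) = 2.52 * 0.325568 = 0.820431 m
Step 2 — RM = 49695000 * 9.81 * 0.820431 ≈ 399970000 N·m (5 s.f.)

399970000 N·m


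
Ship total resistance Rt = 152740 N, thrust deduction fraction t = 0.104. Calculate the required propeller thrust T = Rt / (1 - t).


Formula: T = Rt / (1 - t)
Step 1 — (1 - t) = 1 - 0.104 = 0.896
Step 2 — T = 152740 / 0.896 ≈ 170470 N (5 s.f.)

170470 N


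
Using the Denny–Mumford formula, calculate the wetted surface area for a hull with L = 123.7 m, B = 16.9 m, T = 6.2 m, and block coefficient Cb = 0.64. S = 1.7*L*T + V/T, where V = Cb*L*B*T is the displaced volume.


Formula: S = 1.7*L*T + V/T with V = Cb*L*B*T, i.e. S = L * (1.7*T + Cb*B)
Step 1 — 1.7*T = 1.7 * 6.2 = 10.54 m
Step 2 — Cb*B = 0.64 * 16.9 = 10.816 m
Step 3 — 1.7*T + Cb*B = 10.54 + 10.816 = 21.356 m
Step 4 — S = 123.7 * 21.356 ≈ 2641.7 m^2 (5 s.f.)

2641.7 m^2


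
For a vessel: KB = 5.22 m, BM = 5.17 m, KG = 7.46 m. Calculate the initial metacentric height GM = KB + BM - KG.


Formula: GM = KB + BM - KG
Step 1 — KM = KB + BM = 5.22 + 5.17 = 10.39 m
Step 2 — GM = KM - KG = 10.39 - 7.46 = 2.93 m

2.93 m


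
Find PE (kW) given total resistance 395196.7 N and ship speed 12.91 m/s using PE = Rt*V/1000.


Formula: PE = Rt * V / 1000 (kW)
Step 1 — PE (W) = 395196.7 * 12.91 = 5101989.397 W
Step 2 — PE (kW) = 5101989.397 / 1000 ≈ 5102.0 kW (5 s.f.)

5102.0 kW


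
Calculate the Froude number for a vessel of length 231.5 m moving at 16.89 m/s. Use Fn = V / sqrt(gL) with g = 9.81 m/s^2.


Formula: Fn = V / sqrt(g * L)
Step 1 — g * L = 9.81 * 231.5 = 2271.015
Step 2 — sqrt(g * L) = sqrt(2271.015) = 47.655168
Step 3 — Fn = 16.89 / 47.655168 ≈ 0.35442 (5 s.f.)

0.35442


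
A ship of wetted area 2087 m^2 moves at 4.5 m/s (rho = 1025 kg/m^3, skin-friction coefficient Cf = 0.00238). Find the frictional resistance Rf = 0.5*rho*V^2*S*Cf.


Formula: Rf = 0.5 * rho * V^2 * S * Cf
Step 1 — V^2 = 4.5^2 = 20.25
Step 2 — 0.5 * rho * V^2 = 0.5 * 1025 * 20.25 = 10378.125
Step 3 — Rf = 10378.125 * 2087 * 0.00238 ≈ 51549 N (5 s.f.)

51549 N


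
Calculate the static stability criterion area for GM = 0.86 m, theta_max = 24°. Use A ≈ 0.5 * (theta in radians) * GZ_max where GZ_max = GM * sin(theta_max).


Formula: GZ_max = GM * sin(theta); Area = 0.5 * theta_rad * GZ_max
Step 1 — GZ_max = 0.86 * sin(24°) = 0.86 * 0.406737 = 0.349794 m
Step 2 — theta_rad = 24 * pi/180 = 0.418879 rad
Step 3 — Area = 0.5 * 0.418879 * 0.349794 ≈ 0.073261 m·rad (5 s.f.)

0.073261 m·rad


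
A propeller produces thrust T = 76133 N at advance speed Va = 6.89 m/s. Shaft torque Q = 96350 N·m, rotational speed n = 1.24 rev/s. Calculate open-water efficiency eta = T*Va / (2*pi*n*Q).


Formula: eta = T * Va / (2 * pi * n * Q)
Step 1 — numerator = T * Va = 76133 * 6.89 = 524556.37
Step 2 — 2 * pi * n = 2 * pi * 1.24 = 7.79115
Step 3 — denominator = 7.79115 * 96350 = 750677.3
Step 4 — eta = 524556.37 / 750677.3 ≈ 0.69878 (5 s.f.)

0.69878


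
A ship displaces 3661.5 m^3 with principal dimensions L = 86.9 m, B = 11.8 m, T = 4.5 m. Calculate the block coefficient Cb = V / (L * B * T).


Formula: Cb = V / (L * B * T)
Step 1 — L * B * T = 86.9 * 11.8 * 4.5 = 4614.39 m^3
Step 2 — Cb = 3661.5 / 4614.39 ≈ 0.79350 (5 s.f.)

0.79350


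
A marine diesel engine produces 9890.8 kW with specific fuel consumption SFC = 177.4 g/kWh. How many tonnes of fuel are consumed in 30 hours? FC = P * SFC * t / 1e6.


Formula: FC (tonnes) = P * SFC * t / 1,000,000
Step 1 — P * SFC * t = 9890.8 * 177.4 * 30 = 52638837.6 g
Step 2 — FC (tonnes) = 52638837.6 / 1,000,000 ≈ 52.639 tonnes (5 s.f.)

52.639 tonnes


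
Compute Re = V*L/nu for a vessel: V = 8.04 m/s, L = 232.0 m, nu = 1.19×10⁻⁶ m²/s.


Formula: Re = V * L / nu
Step 1 — V * L = 8.04 * 232.0 = 1865.28 m^2/s
Step 2 — Re = 1865.28 / 1.19e-6 = 1.57e+09

1.57e+09


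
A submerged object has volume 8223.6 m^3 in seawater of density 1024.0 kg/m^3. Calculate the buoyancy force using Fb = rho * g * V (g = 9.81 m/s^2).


Formula: Fb = rho * g * V
Substituting: Fb = 1024.0 * 9.81 * 8223.6
Intermediate: 1024.0 * 9.81 = 10045.44
Result: Fb = 10045.44 * 8223.6 ≈ 82610000 N (5 s.f.)

82610000 N


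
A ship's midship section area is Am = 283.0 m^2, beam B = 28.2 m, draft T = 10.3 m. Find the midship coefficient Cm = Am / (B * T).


Formula: Cm = Am / (B * T)
Step 1 — B * T = 28.2 * 10.3 = 290.46 m^2
Step 2 — Cm = 283.0 / 290.46 ≈ 0.97432 (5 s.f.)

0.97432


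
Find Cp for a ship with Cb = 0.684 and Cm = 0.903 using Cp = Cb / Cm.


Formula: Cp = Cb / Cm
Substituting: Cp = 0.684 / 0.903
Result: Cp ≈ 0.75748 (5 s.f.)

0.75748


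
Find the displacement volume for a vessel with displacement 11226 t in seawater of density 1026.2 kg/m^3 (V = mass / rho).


Formula: V = mass / rho
Step 1 — convert tonnes to kg: 11226 t * 1000 = 11226000 kg
Step 2 — V = 11226000 / 1026.2 ≈ 10939 m^3 (5 s.f.)

10939 m^3


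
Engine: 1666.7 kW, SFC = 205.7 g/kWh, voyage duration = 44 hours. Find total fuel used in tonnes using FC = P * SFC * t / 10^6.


Formula: FC (tonnes) = P * SFC * t / 1,000,000
Step 1 — P * SFC * t = 1666.7 * 205.7 * 44 = 15084968.36 g
Step 2 — FC (tonnes) = 15084968.36 / 1,000,000 ≈ 15.085 tonnes (5 s.f.)

15.085 tonnes


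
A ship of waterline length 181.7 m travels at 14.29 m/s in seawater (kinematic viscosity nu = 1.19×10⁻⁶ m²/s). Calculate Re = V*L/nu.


Formula: Re = V * L / nu
Step 1 — V * L = 14.29 * 181.7 = 2596.493 m^2/s
Step 2 — Re = 2596.493 / 1.19e-6 = 2.18e+09

2.18e+09


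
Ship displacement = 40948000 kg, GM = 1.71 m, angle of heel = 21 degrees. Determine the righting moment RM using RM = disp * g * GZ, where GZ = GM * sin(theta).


Formula: GZ = GM * sin(theta); RM = disp * g * GZ
Step 1 — GZ = 1.71 * sin(21°) = 1.71 * 0.358368 = 0.612809 m
Step 2 — RM = 40948000 * 9.81 * 0.612809 ≈ 246170000 N·m (5 s.f.)

246170000 N·m


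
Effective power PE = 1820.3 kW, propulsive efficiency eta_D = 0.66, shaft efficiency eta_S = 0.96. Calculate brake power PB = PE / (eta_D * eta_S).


Formula: PB = PE / (eta_D * eta_S)
Step 1 — combined efficiency = eta_D * eta_S = 0.66 * 0.96 = 0.6336
Step 2 — PB = 1820.3 / 0.6336 ≈ 2872.9 kW (5 s.f.)

2872.9 kW


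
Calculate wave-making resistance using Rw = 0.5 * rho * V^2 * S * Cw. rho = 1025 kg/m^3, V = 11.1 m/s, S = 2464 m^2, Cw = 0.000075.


Formula: Rw = 0.5 * rho * V^2 * S * Cw
Step 1 — V^2 = 11.1^2 = 123.21
Step 2 — 0.5 * rho * V^2 = 0.5 * 1025 * 123.21 = 63145.125
Step 3 — Rw = 63145.125 * 2464 * 0.000075 ≈ 11669 N (5 s.f.)

11669 N


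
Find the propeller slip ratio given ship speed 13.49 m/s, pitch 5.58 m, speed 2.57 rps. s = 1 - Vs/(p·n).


Formula: s = 1 - Vs / (p * n)
Step 1 — p * n = 5.58 * 2.57 = 14.3406
Step 2 — Vs / (p*n) = 13.49 / 14.3406 = 0.940686 (6 d.p.)
Step 3 — s = 1 - 0.940686 = 0.059314

0.059314


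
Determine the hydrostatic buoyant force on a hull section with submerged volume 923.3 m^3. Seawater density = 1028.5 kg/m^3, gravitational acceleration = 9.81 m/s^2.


Formula: Fb = rho * g * V
Substituting: Fb = 1028.5 * 9.81 * 923.3
Intermediate: 1028.5 * 9.81 = 10089.585
Result: Fb = 10089.585 * 923.3 ≈ 9315700 N (5 s.f.)

9315700 N


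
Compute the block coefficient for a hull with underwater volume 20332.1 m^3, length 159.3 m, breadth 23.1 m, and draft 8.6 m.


Formula: Cb = V / (L * B * T)
Step 1 — L * B * T = 159.3 * 23.1 * 8.6 = 31646.538 m^3
Step 2 — Cb = 20332.1 / 31646.538 ≈ 0.64247 (5 s.f.)

0.64247


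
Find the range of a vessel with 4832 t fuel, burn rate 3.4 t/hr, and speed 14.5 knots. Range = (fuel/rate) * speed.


Formula: endurance = fuel / rate; range = endurance * speed
Step 1 — endurance = 4832 / 3.4 = 1421.1765 hours
Step 2 — range = 1421.1765 * 14.5 ≈ 20607 nautical miles (5 s.f.)

20607 NM


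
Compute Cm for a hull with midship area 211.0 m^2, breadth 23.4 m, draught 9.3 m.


Formula: Cm = Am / (B * T)
Step 1 — B * T = 23.4 * 9.3 = 217.62 m^2
Step 2 — Cm = 211.0 / 217.62 ≈ 0.96958 (5 s.f.)

0.96958


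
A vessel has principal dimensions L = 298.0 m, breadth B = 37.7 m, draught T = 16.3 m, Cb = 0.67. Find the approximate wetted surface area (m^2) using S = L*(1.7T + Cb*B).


Formula: S = 1.7*L*T + V/T with V = Cb*L*B*T, i.e. S = L * (1.7*T + Cb*B)
Step 1 — 1.7*T = 1.7 * 16.3 = 27.71 m
Step 2 — Cb*B = 0.67 * 37.7 = 25.259 m
Step 3 — 1.7*T + Cb*B = 27.71 + 25.259 = 52.969 m
Step 4 — S = 298.0 * 52.969 ≈ 15785 m^2 (5 s.f.)

15785 m^2


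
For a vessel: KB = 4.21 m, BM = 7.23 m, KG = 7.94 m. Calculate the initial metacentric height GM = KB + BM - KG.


Formula: GM = KB + BM - KG
Step 1 — KM = KB + BM = 4.21 + 7.23 = 11.44 m
Step 2 — GM = KM - KG = 11.44 - 7.94 = 3.5 m

3.5 m


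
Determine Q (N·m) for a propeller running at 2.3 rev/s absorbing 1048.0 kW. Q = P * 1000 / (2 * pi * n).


Formula: Q = P_W / (2 * pi * n)
Step 1 — P_W = 1048.0 kW * 1000 = 1048000.0 W
Step 2 — 2 * pi * n = 2 * pi * 2.3 = 14.451326
Step 3 — Q = 1048000.0 / 14.451326 ≈ 72519 N·m (5 s.f.)

72519 N·m


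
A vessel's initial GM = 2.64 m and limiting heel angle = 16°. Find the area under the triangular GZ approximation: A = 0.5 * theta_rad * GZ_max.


Formula: GZ_max = GM * sin(theta); Area = 0.5 * theta_rad * GZ_max
Step 1 — GZ_max = 2.64 * sin(16°) = 2.64 * 0.275637 = 0.727682 m
Step 2 — theta_rad = 16 * pi/180 = 0.279253 rad
Step 3 — Area = 0.5 * 0.279253 * 0.727682 ≈ 0.10160 m·rad (5 s.f.)

0.10160 m·rad


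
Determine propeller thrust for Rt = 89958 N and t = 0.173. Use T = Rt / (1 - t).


Formula: T = Rt / (1 - t)
Step 1 — (1 - t) = 1 - 0.173 = 0.827
Step 2 — T = 89958 / 0.827 ≈ 108780 N (5 s.f.)

108780 N


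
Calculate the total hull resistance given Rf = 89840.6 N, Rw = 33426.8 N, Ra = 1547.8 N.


Formula: Rt = Rf + Rw + Ra
Substituting: Rt = 89840.6 + 33426.8 + 1547.8
Result: Rt = 124815.2 N

124815.2 N


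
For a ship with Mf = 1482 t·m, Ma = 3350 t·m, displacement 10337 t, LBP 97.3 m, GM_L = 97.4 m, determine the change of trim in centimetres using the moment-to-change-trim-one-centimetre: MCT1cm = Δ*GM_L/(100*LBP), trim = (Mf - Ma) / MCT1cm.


Formula: net trimming moment = Mf - Ma; MCT1cm = Δ*GM_L/(100*LBP); trim = net moment / MCT1cm
Step 1 — net trimming moment = 1482 - 3350 = -1868 t·m
Step 2 — MCT1cm = 10337 * 97.4 / (100 * 97.3) = 103.4762 t·m/cm
Step 3 — trim = -1868 / 103.4762 ≈ -18.052 cm (5 s.f.)

-18.052 cm


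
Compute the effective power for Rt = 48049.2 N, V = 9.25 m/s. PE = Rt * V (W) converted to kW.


Formula: PE = Rt * V / 1000 (kW)
Step 1 — PE (W) = 48049.2 * 9.25 = 444455.1 W
Step 2 — PE (kW) = 444455.1 / 1000 ≈ 444.46 kW (5 s.f.)

444.46 kW


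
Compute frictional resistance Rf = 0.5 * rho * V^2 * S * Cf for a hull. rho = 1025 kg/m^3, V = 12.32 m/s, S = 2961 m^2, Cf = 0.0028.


Formula: Rf = 0.5 * rho * V^2 * S * Cf
Step 1 — V^2 = 12.32^2 = 151.7824
Step 2 — 0.5 * rho * V^2 = 0.5 * 1025 * 151.7824 = 77788.48
Step 3 — Rf = 77788.48 * 2961 * 0.0028 ≈ 644930 N (5 s.f.)

644930 N


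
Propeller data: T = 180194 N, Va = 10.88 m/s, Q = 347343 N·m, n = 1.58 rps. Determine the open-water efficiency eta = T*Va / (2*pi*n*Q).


Formula: eta = T * Va / (2 * pi * n * Q)
Step 1 — numerator = T * Va = 180194 * 10.88 = 1960510.72
Step 2 — 2 * pi * n = 2 * pi * 1.58 = 9.927433
Step 3 — denominator = 9.927433 * 347343 = 3448224.36
Step 4 — eta = 1960510.72 / 3448224.36 ≈ 0.56856 (5 s.f.)

0.56856


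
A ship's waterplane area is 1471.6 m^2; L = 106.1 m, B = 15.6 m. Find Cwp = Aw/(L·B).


Formula: Cwp = Aw / (L * B)
Step 1 — L * B = 106.1 * 15.6 = 1655.16 m^2
Step 2 — Cwp = 1471.6 / 1655.16 ≈ 0.88910 (5 s.f.)

0.88910


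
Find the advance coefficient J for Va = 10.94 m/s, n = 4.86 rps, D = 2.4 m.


Formula: J = Va / (n * D)
Step 1 — n * D = 4.86 * 2.4 = 11.664
Step 2 — J = 10.94 / 11.664 ≈ 0.93793 (5 s.f.)

0.93793


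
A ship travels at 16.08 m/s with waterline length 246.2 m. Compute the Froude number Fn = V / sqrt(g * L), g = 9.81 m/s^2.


Formula: Fn = V / sqrt(g * L)
Step 1 — g * L = 9.81 * 246.2 = 2415.222
Step 2 — sqrt(g * L) = sqrt(2415.222) = 49.144908
Step 3 — Fn = 16.08 / 49.144908 ≈ 0.32720 (5 s.f.)

0.32720


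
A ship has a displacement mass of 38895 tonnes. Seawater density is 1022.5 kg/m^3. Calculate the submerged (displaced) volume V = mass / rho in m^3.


Formula: V = mass / rho
Step 1 — convert tonnes to kg: 38895 t * 1000 = 38895000 kg
Step 2 — V = 38895000 / 1022.5 ≈ 38039 m^3 (5 s.f.)

38039 m^3


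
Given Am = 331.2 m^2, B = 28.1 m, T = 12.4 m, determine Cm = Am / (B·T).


Formula: Cm = Am / (B * T)
Step 1 — B * T = 28.1 * 12.4 = 348.44 m^2
Step 2 — Cm = 331.2 / 348.44 ≈ 0.95052 (5 s.f.)

0.95052


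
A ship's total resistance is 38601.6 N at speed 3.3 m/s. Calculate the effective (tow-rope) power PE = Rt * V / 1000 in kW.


Formula: PE = Rt * V / 1000 (kW)
Step 1 — PE (W) = 38601.6 * 3.3 = 127385.28 W
Step 2 — PE (kW) = 127385.28 / 1000 ≈ 127.39 kW (5 s.f.)

127.39 kW


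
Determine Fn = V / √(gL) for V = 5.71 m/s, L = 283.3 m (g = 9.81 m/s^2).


Formula: Fn = V / sqrt(g * L)
Step 1 — g * L = 9.81 * 283.3 = 2779.173
Step 2 — sqrt(g * L) = sqrt(2779.173) = 52.717862
Step 3 — Fn = 5.71 / 52.717862 ≈ 0.10831 (5 s.f.)

0.10831


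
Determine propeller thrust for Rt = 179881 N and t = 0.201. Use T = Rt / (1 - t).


Formula: T = Rt / (1 - t)
Step 1 — (1 - t) = 1 - 0.201 = 0.799
Step 2 — T = 179881 / 0.799 ≈ 225130 N (5 s.f.)

225130 N


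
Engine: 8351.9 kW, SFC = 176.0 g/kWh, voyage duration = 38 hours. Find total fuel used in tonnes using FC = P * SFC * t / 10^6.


Formula: FC (tonnes) = P * SFC * t / 1,000,000
Step 1 — P * SFC * t = 8351.9 * 176.0 * 38 = 55857507.2 g
Step 2 — FC (tonnes) = 55857507.2 / 1,000,000 ≈ 55.858 tonnes (5 s.f.)

55.858 tonnes


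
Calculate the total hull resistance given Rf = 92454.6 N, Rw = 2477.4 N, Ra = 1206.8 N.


Formula: Rt = Rf + Rw + Ra
Substituting: Rt = 92454.6 + 2477.4 + 1206.8
Result: Rt = 96138.8 N

96138.8 N


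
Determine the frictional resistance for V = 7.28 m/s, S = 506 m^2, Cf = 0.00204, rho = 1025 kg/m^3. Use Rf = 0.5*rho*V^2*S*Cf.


Formula: Rf = 0.5 * rho * V^2 * S * Cf
Step 1 — V^2 = 7.28^2 = 52.9984
Step 2 — 0.5 * rho * V^2 = 0.5 * 1025 * 52.9984 = 27161.68
Step 3 — Rf = 27161.68 * 506 * 0.00204 ≈ 28037 N (5 s.f.)

28037 N


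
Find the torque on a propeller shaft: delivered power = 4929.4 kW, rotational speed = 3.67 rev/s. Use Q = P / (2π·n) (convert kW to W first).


Formula: Q = P_W / (2 * pi * n)
Step 1 — P_W = 4929.4 kW * 1000 = 4929400.0 W
Step 2 — 2 * pi * n = 2 * pi * 3.67 = 23.05929
Step 3 — Q = 4929400.0 / 23.05929 ≈ 213770 N·m (5 s.f.)

213770 N·m


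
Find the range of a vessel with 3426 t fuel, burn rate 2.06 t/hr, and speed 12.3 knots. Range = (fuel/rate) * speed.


Formula: endurance = fuel / rate; range = endurance * speed
Step 1 — endurance = 3426 / 2.06 = 1663.1068 hours
Step 2 — range = 1663.1068 * 12.3 ≈ 20456 nautical miles (5 s.f.)

20456 NM


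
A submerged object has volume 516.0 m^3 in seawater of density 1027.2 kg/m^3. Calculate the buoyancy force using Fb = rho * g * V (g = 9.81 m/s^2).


Formula: Fb = rho * g * V
Substituting: Fb = 1027.2 * 9.81 * 516.0
Intermediate: 1027.2 * 9.81 = 10076.832
Result: Fb = 10076.832 * 516.0 ≈ 5199600 N (5 s.f.)

5199600 N


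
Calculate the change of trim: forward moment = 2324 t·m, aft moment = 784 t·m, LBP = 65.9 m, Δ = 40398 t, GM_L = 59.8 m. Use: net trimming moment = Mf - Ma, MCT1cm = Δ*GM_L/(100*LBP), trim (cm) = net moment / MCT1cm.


Formula: net trimming moment = Mf - Ma; MCT1cm = Δ*GM_L/(100*LBP); trim = net moment / MCT1cm
Step 1 — net trimming moment = 2324 - 784 = 1540 t·m
Step 2 — MCT1cm = 40398 * 59.8 / (100 * 65.9) = 366.5858 t·m/cm
Step 3 — trim = 1540 / 366.5858 ≈ 4.2009 cm (5 s.f.)

4.2009 cm


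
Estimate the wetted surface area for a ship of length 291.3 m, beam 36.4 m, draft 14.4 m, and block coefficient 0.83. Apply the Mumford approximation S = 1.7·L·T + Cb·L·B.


Formula: S = 1.7*L*T + V/T with V = Cb*L*B*T, i.e. S = L * (1.7*T + Cb*B)
Step 1 — 1.7*T = 1.7 * 14.4 = 24.48 m
Step 2 — Cb*B = 0.83 * 36.4 = 30.212 m
Step 3 — 1.7*T + Cb*B = 24.48 + 30.212 = 54.692 m
Step 4 — S = 291.3 * 54.692 ≈ 15932 m^2 (5 s.f.)

15932 m^2


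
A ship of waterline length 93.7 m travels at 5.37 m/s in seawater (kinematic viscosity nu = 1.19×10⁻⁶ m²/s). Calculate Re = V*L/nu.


Formula: Re = V * L / nu
Step 1 — V * L = 5.37 * 93.7 = 503.169 m^2/s
Step 2 — Re = 503.169 / 1.19e-6 = 4.23e+08

4.23e+08


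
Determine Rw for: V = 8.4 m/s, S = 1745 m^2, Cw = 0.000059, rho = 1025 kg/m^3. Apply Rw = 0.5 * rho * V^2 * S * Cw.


Formula: Rw = 0.5 * rho * V^2 * S * Cw
Step 1 — V^2 = 8.4^2 = 70.56
Step 2 — 0.5 * rho * V^2 = 0.5 * 1025 * 70.56 = 36162.0
Step 3 — Rw = 36162.0 * 1745 * 0.000059 ≈ 3723.1 N (5 s.f.)

3723.1 N


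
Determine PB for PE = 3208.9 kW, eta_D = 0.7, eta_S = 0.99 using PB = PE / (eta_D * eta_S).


Formula: PB = PE / (eta_D * eta_S)
Step 1 — combined efficiency = eta_D * eta_S = 0.7 * 0.99 = 0.693
Step 2 — PB = 3208.9 / 0.693 ≈ 4630.4 kW (5 s.f.)

4630.4 kW


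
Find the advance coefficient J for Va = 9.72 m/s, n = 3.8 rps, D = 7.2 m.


Formula: J = Va / (n * D)
Step 1 — n * D = 3.8 * 7.2 = 27.36
Step 2 — J = 9.72 / 27.36 ≈ 0.35526 (5 s.f.)

0.35526


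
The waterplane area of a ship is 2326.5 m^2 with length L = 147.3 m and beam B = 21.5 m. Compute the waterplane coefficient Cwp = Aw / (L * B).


Formula: Cwp = Aw / (L * B)
Step 1 — L * B = 147.3 * 21.5 = 3166.95 m^2
Step 2 — Cwp = 2326.5 / 3166.95 ≈ 0.73462 (5 s.f.)

0.73462


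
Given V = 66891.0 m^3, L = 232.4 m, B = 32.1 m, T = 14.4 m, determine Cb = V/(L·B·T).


Formula: Cb = V / (L * B * T)
Step 1 — L * B * T = 232.4 * 32.1 * 14.4 = 107424.576 m^3
Step 2 — Cb = 66891.0 / 107424.576 ≈ 0.62268 (5 s.f.)

0.62268


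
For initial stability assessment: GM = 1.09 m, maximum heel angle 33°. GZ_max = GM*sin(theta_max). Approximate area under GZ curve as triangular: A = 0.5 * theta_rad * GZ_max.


Formula: GZ_max = GM * sin(theta); Area = 0.5 * theta_rad * GZ_max
Step 1 — GZ_max = 1.09 * sin(33°) = 1.09 * 0.544639 = 0.593657 m
Step 2 — theta_rad = 33 * pi/180 = 0.575959 rad
Step 3 — Area = 0.5 * 0.575959 * 0.593657 ≈ 0.17096 m·rad (5 s.f.)

0.17096 m·rad


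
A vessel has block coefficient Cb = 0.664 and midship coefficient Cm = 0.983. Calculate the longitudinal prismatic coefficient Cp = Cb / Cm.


Formula: Cp = Cb / Cm
Substituting: Cp = 0.664 / 0.983
Result: Cp ≈ 0.67548 (5 s.f.)

0.67548


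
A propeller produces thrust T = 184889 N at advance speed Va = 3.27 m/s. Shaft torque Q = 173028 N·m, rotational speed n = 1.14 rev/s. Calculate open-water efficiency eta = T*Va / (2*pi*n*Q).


Formula: eta = T * Va / (2 * pi * n * Q)
Step 1 — numerator = T * Va = 184889 * 3.27 = 604587.03
Step 2 — 2 * pi * n = 2 * pi * 1.14 = 7.162831
Step 3 — denominator = 7.162831 * 173028 = 1239370.32
Step 4 — eta = 604587.03 / 1239370.32 ≈ 0.48782 (5 s.f.)

0.48782


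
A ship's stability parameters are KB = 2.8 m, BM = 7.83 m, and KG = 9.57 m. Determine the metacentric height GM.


Formula: GM = KB + BM - KG
Step 1 — KM = KB + BM = 2.8 + 7.83 = 10.63 m
Step 2 — GM = KM - KG = 10.63 - 9.57 = 1.06 m

1.06 m


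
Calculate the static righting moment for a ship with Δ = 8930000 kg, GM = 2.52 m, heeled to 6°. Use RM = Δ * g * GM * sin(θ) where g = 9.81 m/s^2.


Formula: GZ = GM * sin(theta); RM = disp * g * GZ
Step 1 — GZ = 2.52 * sin(6°) = 2.52 * 0.104528 = 0.263411 m
Step 2 — RM = 8930000 * 9.81 * 0.263411 ≈ 23076000 N·m (5 s.f.)

23076000 N·m


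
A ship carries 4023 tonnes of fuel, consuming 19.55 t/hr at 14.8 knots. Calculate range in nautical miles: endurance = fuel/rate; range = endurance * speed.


Formula: endurance = fuel / rate; range = endurance * speed
Step 1 — endurance = 4023 / 19.55 = 205.7801 hours
Step 2 — range = 205.7801 * 14.8 ≈ 3045.5 nautical miles (5 s.f.)

3045.5 NM


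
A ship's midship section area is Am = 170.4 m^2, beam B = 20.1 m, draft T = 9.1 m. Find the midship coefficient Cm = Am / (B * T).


Formula: Cm = Am / (B * T)
Step 1 — B * T = 20.1 * 9.1 = 182.91 m^2
Step 2 — Cm = 170.4 / 182.91 ≈ 0.93161 (5 s.f.)

0.93161


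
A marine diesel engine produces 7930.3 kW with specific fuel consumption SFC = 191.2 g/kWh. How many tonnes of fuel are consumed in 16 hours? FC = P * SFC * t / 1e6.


Formula: FC (tonnes) = P * SFC * t / 1,000,000
Step 1 — P * SFC * t = 7930.3 * 191.2 * 16 = 24260373.76 g
Step 2 — FC (tonnes) = 24260373.76 / 1,000,000 ≈ 24.260 tonnes (5 s.f.)

24.260 tonnes


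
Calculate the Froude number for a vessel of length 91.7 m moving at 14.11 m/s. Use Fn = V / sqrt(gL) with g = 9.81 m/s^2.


Formula: Fn = V / sqrt(g * L)
Step 1 — g * L = 9.81 * 91.7 = 899.577
Step 2 — sqrt(g * L) = sqrt(899.577) = 29.992949
Step 3 — Fn = 14.11 / 29.992949 ≈ 0.47044 (5 s.f.)

0.47044


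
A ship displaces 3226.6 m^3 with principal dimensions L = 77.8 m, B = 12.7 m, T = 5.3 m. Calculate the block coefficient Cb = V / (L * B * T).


Formula: Cb = V / (L * B * T)
Step 1 — L * B * T = 77.8 * 12.7 * 5.3 = 5236.718 m^3
Step 2 — Cb = 3226.6 / 5236.718 ≈ 0.61615 (5 s.f.)

0.61615


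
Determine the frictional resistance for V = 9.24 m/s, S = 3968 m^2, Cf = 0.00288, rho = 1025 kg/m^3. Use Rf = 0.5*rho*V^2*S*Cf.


Formula: Rf = 0.5 * rho * V^2 * S * Cf
Step 1 — V^2 = 9.24^2 = 85.3776
Step 2 — 0.5 * rho * V^2 = 0.5 * 1025 * 85.3776 = 43756.02
Step 3 — Rf = 43756.02 * 3968 * 0.00288 ≈ 500040 N (5 s.f.)

500040 N


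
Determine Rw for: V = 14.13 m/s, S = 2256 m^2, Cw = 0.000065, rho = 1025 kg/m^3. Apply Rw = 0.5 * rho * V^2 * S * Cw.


Formula: Rw = 0.5 * rho * V^2 * S * Cw
Step 1 — V^2 = 14.13^2 = 199.6569
Step 2 — 0.5 * rho * V^2 = 0.5 * 1025 * 199.6569 = 102324.16125
Step 3 — Rw = 102324.16125 * 2256 * 0.000065 ≈ 15005 N (5 s.f.)

15005 N


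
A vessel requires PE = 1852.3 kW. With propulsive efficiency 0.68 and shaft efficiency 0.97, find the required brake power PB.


Formula: PB = PE / (eta_D * eta_S)
Step 1 — combined efficiency = eta_D * eta_S = 0.68 * 0.97 = 0.6596
Step 2 — PB = 1852.3 / 0.6596 ≈ 2808.2 kW (5 s.f.)

2808.2 kW


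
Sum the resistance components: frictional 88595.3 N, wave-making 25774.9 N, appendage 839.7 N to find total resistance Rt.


Formula: Rt = Rf + Rw + Ra
Substituting: Rt = 88595.3 + 25774.9 + 839.7
Result: Rt = 115209.9 N

115209.9 N


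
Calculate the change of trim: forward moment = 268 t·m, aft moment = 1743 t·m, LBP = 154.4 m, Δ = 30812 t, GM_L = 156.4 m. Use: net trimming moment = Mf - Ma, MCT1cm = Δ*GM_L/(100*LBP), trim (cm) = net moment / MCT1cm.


Formula: net trimming moment = Mf - Ma; MCT1cm = Δ*GM_L/(100*LBP); trim = net moment / MCT1cm
Step 1 — net trimming moment = 268 - 1743 = -1475 t·m
Step 2 — MCT1cm = 30812 * 156.4 / (100 * 154.4) = 312.1112 t·m/cm
Step 3 — trim = -1475 / 312.1112 ≈ -4.7259 cm (5 s.f.)

-4.7259 cm


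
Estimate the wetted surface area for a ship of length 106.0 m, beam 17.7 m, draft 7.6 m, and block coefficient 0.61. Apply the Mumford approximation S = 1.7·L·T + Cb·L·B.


Formula: S = 1.7*L*T + V/T with V = Cb*L*B*T, i.e. S = L * (1.7*T + Cb*B)
Step 1 — 1.7*T = 1.7 * 7.6 = 12.92 m
Step 2 — Cb*B = 0.61 * 17.7 = 10.797 m
Step 3 — 1.7*T + Cb*B = 12.92 + 10.797 = 23.717 m
Step 4 — S = 106.0 * 23.717 ≈ 2514.0 m^2 (5 s.f.)

2514.0 m^2


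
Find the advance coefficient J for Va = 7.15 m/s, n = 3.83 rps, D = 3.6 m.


Formula: J = Va / (n * D)
Step 1 — n * D = 3.83 * 3.6 = 13.788
Step 2 — J = 7.15 / 13.788 ≈ 0.51857 (5 s.f.)

0.51857


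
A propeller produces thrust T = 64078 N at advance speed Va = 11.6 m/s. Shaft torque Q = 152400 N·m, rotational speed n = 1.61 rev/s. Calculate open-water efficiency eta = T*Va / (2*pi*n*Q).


Formula: eta = T * Va / (2 * pi * n * Q)
Step 1 — numerator = T * Va = 64078 * 11.6 = 743304.8
Step 2 — 2 * pi * n = 2 * pi * 1.61 = 10.115928
Step 3 — denominator = 10.115928 * 152400 = 1541667.43
Step 4 — eta = 743304.8 / 1541667.43 ≈ 0.48214 (5 s.f.)

0.48214


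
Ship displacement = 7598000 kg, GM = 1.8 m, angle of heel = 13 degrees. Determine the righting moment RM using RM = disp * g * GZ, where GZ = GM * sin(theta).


Formula: GZ = GM * sin(theta); RM = disp * g * GZ
Step 1 — GZ = 1.8 * sin(13°) = 1.8 * 0.224951 = 0.404912 m
Step 2 — RM = 7598000 * 9.81 * 0.404912 ≈ 30181000 N·m (5 s.f.)

30181000 N·m


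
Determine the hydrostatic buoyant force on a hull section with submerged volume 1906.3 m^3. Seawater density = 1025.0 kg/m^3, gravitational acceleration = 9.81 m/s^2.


Formula: Fb = rho * g * V
Substituting: Fb = 1025.0 * 9.81 * 1906.3
Intermediate: 1025.0 * 9.81 = 10055.25
Result: Fb = 10055.25 * 1906.3 ≈ 19168000 N (5 s.f.)

19168000 N


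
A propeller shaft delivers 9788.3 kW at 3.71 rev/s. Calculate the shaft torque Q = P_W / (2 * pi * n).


Formula: Q = P_W / (2 * pi * n)
Step 1 — P_W = 9788.3 kW * 1000 = 9788300.0 W
Step 2 — 2 * pi * n = 2 * pi * 3.71 = 23.310617
Step 3 — Q = 9788300.0 / 23.310617 ≈ 419910 N·m (5 s.f.)

419910 N·m


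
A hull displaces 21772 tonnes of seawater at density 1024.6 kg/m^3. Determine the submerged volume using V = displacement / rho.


Formula: V = mass / rho
Step 1 — convert tonnes to kg: 21772 t * 1000 = 21772000 kg
Step 2 — V = 21772000 / 1024.6 ≈ 21249 m^3 (5 s.f.)

21249 m^3


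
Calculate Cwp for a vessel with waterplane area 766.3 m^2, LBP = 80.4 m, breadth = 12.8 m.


Formula: Cwp = Aw / (L * B)
Step 1 — L * B = 80.4 * 12.8 = 1029.12 m^2
Step 2 — Cwp = 766.3 / 1029.12 ≈ 0.74462 (5 s.f.)

0.74462


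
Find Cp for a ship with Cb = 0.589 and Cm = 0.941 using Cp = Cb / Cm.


Formula: Cp = Cb / Cm
Substituting: Cp = 0.589 / 0.941
Result: Cp ≈ 0.62593 (5 s.f.)

0.62593


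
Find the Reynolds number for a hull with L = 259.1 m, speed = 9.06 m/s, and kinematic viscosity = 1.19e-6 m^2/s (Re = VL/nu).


Formula: Re = V * L / nu
Step 1 — V * L = 9.06 * 259.1 = 2347.446 m^2/s
Step 2 — Re = 2347.446 / 1.19e-6 = 1.97e+09

1.97e+09


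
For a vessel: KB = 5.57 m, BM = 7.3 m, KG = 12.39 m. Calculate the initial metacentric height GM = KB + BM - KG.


Formula: GM = KB + BM - KG
Step 1 — KM = KB + BM = 5.57 + 7.3 = 12.87 m
Step 2 — GM = KM - KG = 12.87 - 12.39 = 0.48 m

0.48 m


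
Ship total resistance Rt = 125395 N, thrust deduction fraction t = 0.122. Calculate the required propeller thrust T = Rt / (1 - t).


Formula: T = Rt / (1 - t)
Step 1 — (1 - t) = 1 - 0.122 = 0.878
Step 2 — T = 125395 / 0.878 ≈ 142820 N (5 s.f.)

142820 N


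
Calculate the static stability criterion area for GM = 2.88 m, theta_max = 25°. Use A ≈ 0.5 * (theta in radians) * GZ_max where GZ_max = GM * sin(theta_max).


Formula: GZ_max = GM * sin(theta); Area = 0.5 * theta_rad * GZ_max
Step 1 — GZ_max = 2.88 * sin(25°) = 2.88 * 0.422618 = 1.21714 m
Step 2 — theta_rad = 25 * pi/180 = 0.436332 rad
Step 3 — Area = 0.5 * 0.436332 * 1.21714 ≈ 0.26554 m·rad (5 s.f.)

0.26554 m·rad


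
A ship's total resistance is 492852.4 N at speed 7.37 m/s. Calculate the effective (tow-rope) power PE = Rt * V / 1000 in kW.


Formula: PE = Rt * V / 1000 (kW)
Step 1 — PE (W) = 492852.4 * 7.37 = 3632322.188 W
Step 2 — PE (kW) = 3632322.188 / 1000 ≈ 3632.3 kW (5 s.f.)

3632.3 kW


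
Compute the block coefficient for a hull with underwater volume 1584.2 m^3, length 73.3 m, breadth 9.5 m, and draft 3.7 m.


Formula: Cb = V / (L * B * T)
Step 1 — L * B * T = 73.3 * 9.5 * 3.7 = 2576.495 m^3
Step 2 — Cb = 1584.2 / 2576.495 ≈ 0.61487 (5 s.f.)

0.61487


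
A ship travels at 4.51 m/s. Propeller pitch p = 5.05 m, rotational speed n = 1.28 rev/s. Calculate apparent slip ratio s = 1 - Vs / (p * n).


Formula: s = 1 - Vs / (p * n)
Step 1 — p * n = 5.05 * 1.28 = 6.464
Step 2 — Vs / (p*n) = 4.51 / 6.464 = 0.69771 (6 d.p.)
Step 3 — s = 1 - 0.69771 = 0.30229

0.30229


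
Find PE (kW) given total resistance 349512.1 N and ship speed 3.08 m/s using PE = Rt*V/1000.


Formula: PE = Rt * V / 1000 (kW)
Step 1 — PE (W) = 349512.1 * 3.08 = 1076497.268 W
Step 2 — PE (kW) = 1076497.268 / 1000 ≈ 1076.5 kW (5 s.f.)

1076.5 kW


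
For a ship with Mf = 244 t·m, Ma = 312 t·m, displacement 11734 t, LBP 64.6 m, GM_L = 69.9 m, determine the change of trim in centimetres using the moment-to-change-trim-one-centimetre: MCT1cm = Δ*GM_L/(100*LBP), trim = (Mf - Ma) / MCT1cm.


Formula: net trimming moment = Mf - Ma; MCT1cm = Δ*GM_L/(100*LBP); trim = net moment / MCT1cm
Step 1 — net trimming moment = 244 - 312 = -68 t·m
Step 2 — MCT1cm = 11734 * 69.9 / (100 * 64.6) = 126.967 t·m/cm
Step 3 — trim = -68 / 126.967 ≈ -0.53557 cm (5 s.f.)

-0.53557 cm


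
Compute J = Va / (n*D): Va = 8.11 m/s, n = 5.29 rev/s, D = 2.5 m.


Formula: J = Va / (n * D)
Step 1 — n * D = 5.29 * 2.5 = 13.225
Step 2 — J = 8.11 / 13.225 ≈ 0.61323 (5 s.f.)

0.61323


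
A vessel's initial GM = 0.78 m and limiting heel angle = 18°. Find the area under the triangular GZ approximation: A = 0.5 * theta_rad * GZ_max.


Formula: GZ_max = GM * sin(theta); Area = 0.5 * theta_rad * GZ_max
Step 1 — GZ_max = 0.78 * sin(18°) = 0.78 * 0.309017 = 0.241033 m
Step 2 — theta_rad = 18 * pi/180 = 0.314159 rad
Step 3 — Area = 0.5 * 0.314159 * 0.241033 ≈ 0.037861 m·rad (5 s.f.)

0.037861 m·rad


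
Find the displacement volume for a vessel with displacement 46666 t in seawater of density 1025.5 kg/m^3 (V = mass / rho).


Formula: V = mass / rho
Step 1 — convert tonnes to kg: 46666 t * 1000 = 46666000 kg
Step 2 — V = 46666000 / 1025.5 ≈ 45506 m^3 (5 s.f.)

45506 m^3


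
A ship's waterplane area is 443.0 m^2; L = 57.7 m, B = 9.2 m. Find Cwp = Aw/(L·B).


Formula: Cwp = Aw / (L * B)
Step 1 — L * B = 57.7 * 9.2 = 530.84 m^2
Step 2 — Cwp = 443.0 / 530.84 ≈ 0.83453 (5 s.f.)

0.83453


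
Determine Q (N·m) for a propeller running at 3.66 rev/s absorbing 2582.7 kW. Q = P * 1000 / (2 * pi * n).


Formula: Q = P_W / (2 * pi * n)
Step 1 — P_W = 2582.7 kW * 1000 = 2582700.0 W
Step 2 — 2 * pi * n = 2 * pi * 3.66 = 22.996458
Step 3 — Q = 2582700.0 / 22.996458 ≈ 112310 N·m (5 s.f.)

112310 N·m


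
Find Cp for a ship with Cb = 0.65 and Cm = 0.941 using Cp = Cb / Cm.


Formula: Cp = Cb / Cm
Substituting: Cp = 0.65 / 0.941
Result: Cp ≈ 0.69075 (5 s.f.)

0.69075


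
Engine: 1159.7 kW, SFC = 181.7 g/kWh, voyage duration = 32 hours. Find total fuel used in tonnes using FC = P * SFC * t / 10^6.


Formula: FC (tonnes) = P * SFC * t / 1,000,000
Step 1 — P * SFC * t = 1159.7 * 181.7 * 32 = 6742959.68 g
Step 2 — FC (tonnes) = 6742959.68 / 1,000,000 ≈ 6.7430 tonnes (5 s.f.)

6.7430 tonnes


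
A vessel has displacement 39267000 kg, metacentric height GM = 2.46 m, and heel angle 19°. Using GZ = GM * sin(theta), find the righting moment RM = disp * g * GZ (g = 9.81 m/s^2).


Formula: GZ = GM * sin(theta); RM = disp * g * GZ
Step 1 — GZ = 2.46 * sin(19°) = 2.46 * 0.325568 = 0.800897 m
Step 2 — RM = 39267000 * 9.81 * 0.800897 ≈ 308510000 N·m (5 s.f.)

308510000 N·m


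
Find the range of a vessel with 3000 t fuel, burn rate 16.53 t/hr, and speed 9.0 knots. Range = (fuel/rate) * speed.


Formula: endurance = fuel / rate; range = endurance * speed
Step 1 — endurance = 3000 / 16.53 = 181.4882 hours
Step 2 — range = 181.4882 * 9.0 ≈ 1633.4 nautical miles (5 s.f.)

1633.4 NM


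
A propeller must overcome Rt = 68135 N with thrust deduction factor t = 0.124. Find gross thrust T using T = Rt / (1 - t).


Formula: T = Rt / (1 - t)
Step 1 — (1 - t) = 1 - 0.124 = 0.876
Step 2 — T = 68135 / 0.876 ≈ 77780 N (5 s.f.)

77780 N


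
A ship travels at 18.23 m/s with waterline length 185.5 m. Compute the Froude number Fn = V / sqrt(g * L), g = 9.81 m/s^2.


Formula: Fn = V / sqrt(g * L)
Step 1 — g * L = 9.81 * 185.5 = 1819.755
Step 2 — sqrt(g * L) = sqrt(1819.755) = 42.658586
Step 3 — Fn = 18.23 / 42.658586 ≈ 0.42735 (5 s.f.)

0.42735


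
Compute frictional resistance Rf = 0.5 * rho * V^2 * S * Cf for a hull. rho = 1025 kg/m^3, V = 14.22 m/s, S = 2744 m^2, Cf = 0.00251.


Formula: Rf = 0.5 * rho * V^2 * S * Cf
Step 1 — V^2 = 14.22^2 = 202.2084
Step 2 — 0.5 * rho * V^2 = 0.5 * 1025 * 202.2084 = 103631.805
Step 3 — Rf = 103631.805 * 2744 * 0.00251 ≈ 713760 N (5 s.f.)

713760 N


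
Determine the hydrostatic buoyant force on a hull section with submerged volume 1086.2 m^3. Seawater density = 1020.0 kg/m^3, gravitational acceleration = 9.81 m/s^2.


Formula: Fb = rho * g * V
Substituting: Fb = 1020.0 * 9.81 * 1086.2
Intermediate: 1020.0 * 9.81 = 10006.2
Result: Fb = 10006.2 * 1086.2 ≈ 10869000 N (5 s.f.)

10869000 N


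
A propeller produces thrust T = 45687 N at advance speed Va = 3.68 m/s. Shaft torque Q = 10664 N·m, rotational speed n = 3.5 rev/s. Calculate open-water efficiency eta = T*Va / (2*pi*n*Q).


Formula: eta = T * Va / (2 * pi * n * Q)
Step 1 — numerator = T * Va = 45687 * 3.68 = 168128.16
Step 2 — 2 * pi * n = 2 * pi * 3.5 = 21.991149
Step 3 — denominator = 21.991149 * 10664 = 234513.61
Step 4 — eta = 168128.16 / 234513.61 ≈ 0.71692 (5 s.f.)

0.71692


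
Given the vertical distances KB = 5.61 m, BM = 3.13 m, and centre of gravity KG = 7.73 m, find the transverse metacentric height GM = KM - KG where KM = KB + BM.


Formula: GM = KB + BM - KG
Step 1 — KM = KB + BM = 5.61 + 3.13 = 8.74 m
Step 2 — GM = KM - KG = 8.74 - 7.73 = 1.01 m

1.01 m


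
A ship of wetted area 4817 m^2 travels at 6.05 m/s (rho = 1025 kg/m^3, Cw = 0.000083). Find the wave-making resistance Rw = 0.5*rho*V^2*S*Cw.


Formula: Rw = 0.5 * rho * V^2 * S * Cw
Step 1 — V^2 = 6.05^2 = 36.6025
Step 2 — 0.5 * rho * V^2 = 0.5 * 1025 * 36.6025 = 18758.78125
Step 3 — Rw = 18758.78125 * 4817 * 0.000083 ≈ 7500.0 N (5 s.f.)

7500.0 N


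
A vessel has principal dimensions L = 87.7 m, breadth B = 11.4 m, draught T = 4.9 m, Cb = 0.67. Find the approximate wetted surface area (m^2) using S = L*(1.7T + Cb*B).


Formula: S = 1.7*L*T + V/T with V = Cb*L*B*T, i.e. S = L * (1.7*T + Cb*B)
Step 1 — 1.7*T = 1.7 * 4.9 = 8.33 m
Step 2 — Cb*B = 0.67 * 11.4 = 7.638 m
Step 3 — 1.7*T + Cb*B = 8.33 + 7.638 = 15.968 m
Step 4 — S = 87.7 * 15.968 ≈ 1400.4 m^2 (5 s.f.)

1400.4 m^2


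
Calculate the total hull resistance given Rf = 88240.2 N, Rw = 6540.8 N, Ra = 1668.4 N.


Formula: Rt = Rf + Rw + Ra
Substituting: Rt = 88240.2 + 6540.8 + 1668.4
Result: Rt = 96449.4 N

96449.4 N


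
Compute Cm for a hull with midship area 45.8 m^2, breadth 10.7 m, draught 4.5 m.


Formula: Cm = Am / (B * T)
Step 1 — B * T = 10.7 * 4.5 = 48.15 m^2
Step 2 — Cm = 45.8 / 48.15 ≈ 0.95119 (5 s.f.)

0.95119


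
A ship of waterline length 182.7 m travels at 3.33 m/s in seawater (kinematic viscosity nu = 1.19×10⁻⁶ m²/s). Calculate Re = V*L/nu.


Formula: Re = V * L / nu
Step 1 — V * L = 3.33 * 182.7 = 608.391 m^2/s
Step 2 — Re = 608.391 / 1.19e-6 = 5.11e+08

5.11e+08


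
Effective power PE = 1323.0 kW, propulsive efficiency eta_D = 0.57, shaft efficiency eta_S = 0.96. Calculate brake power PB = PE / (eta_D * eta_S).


Formula: PB = PE / (eta_D * eta_S)
Step 1 — combined efficiency = eta_D * eta_S = 0.57 * 0.96 = 0.5472
Step 2 — PB = 1323.0 / 0.5472 ≈ 2417.8 kW (5 s.f.)

2417.8 kW


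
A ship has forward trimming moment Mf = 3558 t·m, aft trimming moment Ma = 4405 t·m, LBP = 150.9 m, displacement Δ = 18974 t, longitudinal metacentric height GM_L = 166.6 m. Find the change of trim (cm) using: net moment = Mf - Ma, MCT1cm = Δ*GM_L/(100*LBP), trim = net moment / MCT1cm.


Formula: net trimming moment = Mf - Ma; MCT1cm = Δ*GM_L/(100*LBP); trim = net moment / MCT1cm
Step 1 — net trimming moment = 3558 - 4405 = -847 t·m
Step 2 — MCT1cm = 18974 * 166.6 / (100 * 150.9) = 209.481 t·m/cm
Step 3 — trim = -847 / 209.481 ≈ -4.0433 cm (5 s.f.)

-4.0433 cm


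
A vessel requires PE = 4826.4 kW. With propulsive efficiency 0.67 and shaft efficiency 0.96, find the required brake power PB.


Formula: PB = PE / (eta_D * eta_S)
Step 1 — combined efficiency = eta_D * eta_S = 0.67 * 0.96 = 0.6432
Step 2 — PB = 4826.4 / 0.6432 ≈ 7503.7 kW (5 s.f.)

7503.7 kW


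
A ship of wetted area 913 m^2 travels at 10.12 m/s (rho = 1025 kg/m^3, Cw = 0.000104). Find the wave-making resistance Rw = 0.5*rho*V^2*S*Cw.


Formula: Rw = 0.5 * rho * V^2 * S * Cw
Step 1 — V^2 = 10.12^2 = 102.4144
Step 2 — 0.5 * rho * V^2 = 0.5 * 1025 * 102.4144 = 52487.38
Step 3 — Rw = 52487.38 * 913 * 0.000104 ≈ 4983.8 N (5 s.f.)

4983.8 N


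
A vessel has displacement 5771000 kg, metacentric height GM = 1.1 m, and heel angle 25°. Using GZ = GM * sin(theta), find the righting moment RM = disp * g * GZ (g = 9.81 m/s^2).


Formula: GZ = GM * sin(theta); RM = disp * g * GZ
Step 1 — GZ = 1.1 * sin(25°) = 1.1 * 0.422618 = 0.46488 m
Step 2 — RM = 5771000 * 9.81 * 0.46488 ≈ 26318000 N·m (5 s.f.)

26318000 N·m


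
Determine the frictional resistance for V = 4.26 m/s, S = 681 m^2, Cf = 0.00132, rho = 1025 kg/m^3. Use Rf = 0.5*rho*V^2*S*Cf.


Formula: Rf = 0.5 * rho * V^2 * S * Cf
Step 1 — V^2 = 4.26^2 = 18.1476
Step 2 — 0.5 * rho * V^2 = 0.5 * 1025 * 18.1476 = 9300.645
Step 3 — Rf = 9300.645 * 681 * 0.00132 ≈ 8360.5 N (5 s.f.)

8360.5 N


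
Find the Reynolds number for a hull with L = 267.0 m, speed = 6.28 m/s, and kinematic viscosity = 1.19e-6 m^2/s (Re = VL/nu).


Formula: Re = V * L / nu
Step 1 — V * L = 6.28 * 267.0 = 1676.76 m^2/s
Step 2 — Re = 1676.76 / 1.19e-6 = 1.41e+09

1.41e+09


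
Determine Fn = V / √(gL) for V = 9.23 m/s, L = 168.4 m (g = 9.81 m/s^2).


Formula: Fn = V / sqrt(g * L)
Step 1 — g * L = 9.81 * 168.4 = 1652.004
Step 2 — sqrt(g * L) = sqrt(1652.004) = 40.644852
Step 3 — Fn = 9.23 / 40.644852 ≈ 0.22709 (5 s.f.)

0.22709


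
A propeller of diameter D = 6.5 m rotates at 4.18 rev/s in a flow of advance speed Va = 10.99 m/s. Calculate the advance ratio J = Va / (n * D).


Formula: J = Va / (n * D)
Step 1 — n * D = 4.18 * 6.5 = 27.17
Step 2 — J = 10.99 / 27.17 ≈ 0.40449 (5 s.f.)

0.40449


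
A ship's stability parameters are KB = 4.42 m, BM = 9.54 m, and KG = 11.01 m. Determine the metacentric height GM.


Formula: GM = KB + BM - KG
Step 1 — KM = KB + BM = 4.42 + 9.54 = 13.96 m
Step 2 — GM = KM - KG = 13.96 - 11.01 = 2.95 m

2.95 m
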